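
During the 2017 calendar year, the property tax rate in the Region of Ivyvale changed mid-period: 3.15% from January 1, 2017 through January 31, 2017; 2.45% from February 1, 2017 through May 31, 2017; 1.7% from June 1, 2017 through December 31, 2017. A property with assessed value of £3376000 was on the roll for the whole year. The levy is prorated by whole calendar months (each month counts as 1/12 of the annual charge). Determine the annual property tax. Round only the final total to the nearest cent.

January 1 – January 31, 2017: 1 month at 3.15% → £3376000 × 3.15% × 1/12 = £8862.0000
February 1 – May 31, 2017: 4 months at 2.45% → £3376000 × 2.45% × 4/12 = £27570.6667
June 1 – December 31, 2017: 7 months at 1.7% → £3376000 × 1.7% × 7/12 = £33478.6667
Total = £69911.3333

£69911.33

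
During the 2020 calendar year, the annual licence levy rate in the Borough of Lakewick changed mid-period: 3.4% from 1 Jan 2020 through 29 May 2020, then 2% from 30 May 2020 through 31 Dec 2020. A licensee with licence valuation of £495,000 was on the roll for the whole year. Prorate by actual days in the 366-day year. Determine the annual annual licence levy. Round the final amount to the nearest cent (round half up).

£12,740.16

1 Jan – 29 May 2020: 150 days at 3.4% → £495,000 × 3.4% × 150/366 = £6,897.5410
30 May – 31 Dec 2020: 216 days at 2% → £495,000 × 2% × 216/366 = £5,842.6230
Total = £12,740.1639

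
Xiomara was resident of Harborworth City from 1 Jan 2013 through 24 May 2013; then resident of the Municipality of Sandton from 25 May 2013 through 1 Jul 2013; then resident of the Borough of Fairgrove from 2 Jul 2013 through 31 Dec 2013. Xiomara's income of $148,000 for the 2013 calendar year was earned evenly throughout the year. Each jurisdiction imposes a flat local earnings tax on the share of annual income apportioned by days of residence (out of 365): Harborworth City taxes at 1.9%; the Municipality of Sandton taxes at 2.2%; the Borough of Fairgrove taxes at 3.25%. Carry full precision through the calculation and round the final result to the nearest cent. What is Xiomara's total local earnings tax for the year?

Harborworth City, 1 Jan – 24 May 2013: 144 days → $148,000 × 1.9% × 144/365 = $1,109.3918
The Municipality of Sandton, 25 May – 1 Jul 2013: 38 days → $148,000 × 2.2% × 38/365 = $338.9808
The Borough of Fairgrove, 2 Jul – 31 Dec 2013: 183 days → $148,000 × 3.25% × 183/365 = $2,411.5890
Total = $3,859.9616

$3,859.96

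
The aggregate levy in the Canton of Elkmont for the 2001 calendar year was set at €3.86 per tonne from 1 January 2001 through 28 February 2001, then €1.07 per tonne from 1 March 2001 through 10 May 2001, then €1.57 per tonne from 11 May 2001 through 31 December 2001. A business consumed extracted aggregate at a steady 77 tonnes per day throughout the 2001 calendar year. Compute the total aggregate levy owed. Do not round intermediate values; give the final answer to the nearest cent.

€51,794.82

1 January – 28 February 2001: 59 days × 77 tonnes/day = 4,543 tonnes at €3.86/tonne → €17,535.98
1 March – 10 May 2001: 71 days × 77 tonnes/day = 5,467 tonnes at €1.07/tonne → €5,849.69
11 May – 31 December 2001: 235 days × 77 tonnes/day = 18,095 tonnes at €1.57/tonne → €28,409.15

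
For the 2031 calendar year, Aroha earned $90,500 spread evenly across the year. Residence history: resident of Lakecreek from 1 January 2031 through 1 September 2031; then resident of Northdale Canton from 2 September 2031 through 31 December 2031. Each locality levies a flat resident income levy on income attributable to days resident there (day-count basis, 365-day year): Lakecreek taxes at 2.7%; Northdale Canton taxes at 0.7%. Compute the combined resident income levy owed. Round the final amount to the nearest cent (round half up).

Lakecreek, 1 January – 1 September 2031: 244 days → $90,500 × 2.7% × 244/365 = $1,633.4630
Northdale Canton, 2 September – 31 December 2031: 121 days → $90,500 × 0.7% × 121/365 = $210.0096
Total = $1,843.4726

$1,843.47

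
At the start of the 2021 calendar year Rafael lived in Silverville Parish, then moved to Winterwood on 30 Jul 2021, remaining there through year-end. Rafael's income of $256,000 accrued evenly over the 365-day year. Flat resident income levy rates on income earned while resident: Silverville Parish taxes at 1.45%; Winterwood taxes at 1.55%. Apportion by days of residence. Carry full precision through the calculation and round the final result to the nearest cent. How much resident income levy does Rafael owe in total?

$3,820.71

Silverville Parish, 1 Jan – 29 Jul 2021: 210 days → $256,000 × 1.45% × 210/365 = $2,135.6712
Winterwood, 30 Jul – 31 Dec 2021: 155 days → $256,000 × 1.55% × 155/365 = $1,685.0411
Total = $3,820.7123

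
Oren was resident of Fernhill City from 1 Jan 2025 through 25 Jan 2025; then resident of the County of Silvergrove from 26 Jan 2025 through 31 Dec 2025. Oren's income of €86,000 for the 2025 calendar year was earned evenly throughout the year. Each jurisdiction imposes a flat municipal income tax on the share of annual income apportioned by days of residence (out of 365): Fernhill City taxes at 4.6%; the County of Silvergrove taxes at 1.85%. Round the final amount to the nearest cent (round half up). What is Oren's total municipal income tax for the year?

€1,752.99

Fernhill City, 1 Jan – 25 Jan 2025: 25 days → €86,000 × 4.6% × 25/365 = €270.9589
The County of Silvergrove, 26 Jan – 31 Dec 2025: 340 days → €86,000 × 1.85% × 340/365 = €1,482.0274
Total = €1,752.9863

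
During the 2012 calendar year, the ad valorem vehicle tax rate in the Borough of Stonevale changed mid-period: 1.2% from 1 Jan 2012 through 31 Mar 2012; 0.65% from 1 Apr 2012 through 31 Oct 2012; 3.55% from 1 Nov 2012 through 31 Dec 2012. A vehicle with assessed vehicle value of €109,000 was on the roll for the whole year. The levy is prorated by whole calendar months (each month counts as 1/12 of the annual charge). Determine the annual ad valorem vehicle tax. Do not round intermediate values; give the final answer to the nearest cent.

€1,385.21

1 Jan – 31 Mar 2012: 3 months at 1.2% → €109,000 × 1.2% × 3/12 = €327.0000
1 Apr – 31 Oct 2012: 7 months at 0.65% → €109,000 × 0.65% × 7/12 = €413.2917
1 Nov – 31 Dec 2012: 2 months at 3.55% → €109,000 × 3.55% × 2/12 = €644.9167
Total = €1,385.2083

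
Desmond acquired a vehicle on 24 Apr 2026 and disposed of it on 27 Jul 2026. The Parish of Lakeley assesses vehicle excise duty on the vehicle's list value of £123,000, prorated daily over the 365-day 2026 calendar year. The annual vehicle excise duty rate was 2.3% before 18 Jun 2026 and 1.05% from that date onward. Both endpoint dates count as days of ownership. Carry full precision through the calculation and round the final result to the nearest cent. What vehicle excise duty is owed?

24 Apr – 17 Jun 2026: 55 days at 2.3% → £123,000 × 2.3% × 55/365 = £426.2877
18 Jun – 27 Jul 2026: 40 days at 1.05% → £123,000 × 1.05% × 40/365 = £141.5342
Total = £567.8219

£567.82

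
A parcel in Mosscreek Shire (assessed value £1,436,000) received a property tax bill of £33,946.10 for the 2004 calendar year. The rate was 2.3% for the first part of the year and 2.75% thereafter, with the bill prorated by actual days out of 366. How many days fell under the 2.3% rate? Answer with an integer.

Let d = days at the first rate; then 366 − d days at the second rate.
£1,436,000 × [2.3%·d + 2.75%·(366−d)] / 366 = £33,946.10
Solving gives d = 314, so the new rate took effect on 10 November 2004.

314 days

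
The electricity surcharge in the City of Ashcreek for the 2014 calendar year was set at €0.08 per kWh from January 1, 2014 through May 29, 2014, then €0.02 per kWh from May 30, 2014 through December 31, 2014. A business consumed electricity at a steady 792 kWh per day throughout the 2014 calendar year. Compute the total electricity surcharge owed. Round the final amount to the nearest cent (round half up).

January 1 – May 29, 2014: 149 days × 792 kWh/day = 118,008 kWh at €0.08/kWh → €9,440.64
May 30 – December 31, 2014: 216 days × 792 kWh/day = 171,072 kWh at €0.02/kWh → €3,421.44

€12,862.08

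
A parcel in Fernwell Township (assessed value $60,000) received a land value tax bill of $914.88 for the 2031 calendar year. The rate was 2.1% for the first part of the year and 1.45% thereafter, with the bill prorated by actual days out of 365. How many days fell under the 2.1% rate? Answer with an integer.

42 days

Let d = days at the first rate; then 365 − d days at the second rate.
$60,000 × [2.1%·d + 1.45%·(365−d)] / 365 = $914.88
Solving gives d = 42, so the new rate took effect on 12 Feb 2031.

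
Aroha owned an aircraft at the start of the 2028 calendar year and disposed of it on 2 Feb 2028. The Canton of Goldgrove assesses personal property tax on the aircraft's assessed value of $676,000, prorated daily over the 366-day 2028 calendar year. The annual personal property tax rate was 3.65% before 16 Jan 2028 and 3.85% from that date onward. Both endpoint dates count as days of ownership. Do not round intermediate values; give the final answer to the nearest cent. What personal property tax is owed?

1 Jan – 15 Jan 2028: 15 days at 3.65% → $676,000 × 3.65% × 15/366 = $1,011.2295
16 Jan – 2 Feb 2028: 18 days at 3.85% → $676,000 × 3.85% × 18/366 = $1,279.9672
Total = $2,291.1967

$2,291.20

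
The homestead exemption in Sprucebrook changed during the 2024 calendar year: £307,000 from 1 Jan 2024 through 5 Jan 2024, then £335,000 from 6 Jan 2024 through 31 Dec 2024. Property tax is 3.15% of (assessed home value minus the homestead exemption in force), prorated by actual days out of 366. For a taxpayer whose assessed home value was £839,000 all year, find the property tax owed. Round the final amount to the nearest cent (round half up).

£15,888.05

1 Jan – 5 Jan 2024: 5 days, exemption £307,000 → (£839,000 − £307,000) × 3.15% × 5/366 = £228.9344
6 Jan – 31 Dec 2024: 361 days, exemption £335,000 → (£839,000 − £335,000) × 3.15% × 361/366 = £15,659.1148
Total = £15,888.0492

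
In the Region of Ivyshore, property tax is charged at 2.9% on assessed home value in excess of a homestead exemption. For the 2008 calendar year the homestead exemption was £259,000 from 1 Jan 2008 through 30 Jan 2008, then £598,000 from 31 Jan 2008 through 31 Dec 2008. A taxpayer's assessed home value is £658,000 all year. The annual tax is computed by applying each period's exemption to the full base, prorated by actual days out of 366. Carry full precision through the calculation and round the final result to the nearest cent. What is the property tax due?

£2,545.82

1 Jan – 30 Jan 2008: 30 days, exemption £259,000 → (£658,000 − £259,000) × 2.9% × 30/366 = £948.4426
31 Jan – 31 Dec 2008: 336 days, exemption £598,000 → (£658,000 − £598,000) × 2.9% × 336/366 = £1,597.3770
Total = £2,545.8197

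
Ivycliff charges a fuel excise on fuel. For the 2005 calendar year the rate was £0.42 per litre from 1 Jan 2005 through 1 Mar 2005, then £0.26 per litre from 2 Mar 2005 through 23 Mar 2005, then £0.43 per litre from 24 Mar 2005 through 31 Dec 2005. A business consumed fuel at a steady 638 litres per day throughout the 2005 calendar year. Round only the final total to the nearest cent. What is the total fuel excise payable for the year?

£97,365.18

1 Jan – 1 Mar 2005: 60 days × 638 litres/day = 38,280 litres at £0.42/litre → £16,077.60
2 Mar – 23 Mar 2005: 22 days × 638 litres/day = 14,036 litres at £0.26/litre → £3,649.36
24 Mar – 31 Dec 2005: 283 days × 638 litres/day = 180,554 litres at £0.43/litre → £77,638.22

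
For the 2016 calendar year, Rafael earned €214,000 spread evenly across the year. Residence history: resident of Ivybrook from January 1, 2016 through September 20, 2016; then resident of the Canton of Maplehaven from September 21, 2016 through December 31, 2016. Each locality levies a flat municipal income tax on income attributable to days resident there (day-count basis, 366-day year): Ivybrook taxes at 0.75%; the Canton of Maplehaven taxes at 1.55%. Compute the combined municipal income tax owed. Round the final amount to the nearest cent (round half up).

€2,082.11

Ivybrook, January 1 – September 20, 2016: 264 days → €214,000 × 0.75% × 264/366 = €1,157.7049
The Canton of Maplehaven, September 21 – December 31, 2016: 102 days → €214,000 × 1.55% × 102/366 = €924.4098
Total = €2,082.1148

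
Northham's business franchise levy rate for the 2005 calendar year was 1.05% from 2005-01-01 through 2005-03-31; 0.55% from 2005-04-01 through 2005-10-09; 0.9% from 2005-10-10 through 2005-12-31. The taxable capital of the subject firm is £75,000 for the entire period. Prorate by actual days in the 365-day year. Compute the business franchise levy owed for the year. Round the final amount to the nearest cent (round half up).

£564.66

2005-01-01 to 2005-03-31: 90 days at 1.05% → £75,000 × 1.05% × 90/365 = £194.1781
2005-04-01 to 2005-10-09: 192 days at 0.55% → £75,000 × 0.55% × 192/365 = £216.9863
2005-10-10 to 2005-12-31: 83 days at 0.9% → £75,000 × 0.9% × 83/365 = £153.4932
Total = £564.6575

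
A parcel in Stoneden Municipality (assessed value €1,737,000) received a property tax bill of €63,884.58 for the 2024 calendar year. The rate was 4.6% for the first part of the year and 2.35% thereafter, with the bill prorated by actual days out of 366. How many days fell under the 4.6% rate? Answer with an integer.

Let d = days at the first rate; then 366 − d days at the second rate.
€1,737,000 × [4.6%·d + 2.35%·(366−d)] / 366 = €63,884.58
Solving gives d = 216, so the new rate took effect on 4 August 2024.

216 days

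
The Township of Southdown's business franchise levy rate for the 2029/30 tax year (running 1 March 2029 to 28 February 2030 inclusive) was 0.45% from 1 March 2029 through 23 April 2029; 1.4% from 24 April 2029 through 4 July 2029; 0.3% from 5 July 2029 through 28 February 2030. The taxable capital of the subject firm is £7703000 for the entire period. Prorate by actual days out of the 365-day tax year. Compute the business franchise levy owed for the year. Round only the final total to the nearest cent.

1 March – 23 April 2029: 54 days at 0.45% → £7703000 × 0.45% × 54/365 = £5128.2986
24 April – 4 July 2029: 72 days at 1.4% → £7703000 × 1.4% × 72/365 = £21272.9425
5 July 2029 – 28 February 2030: 239 days at 0.3% → £7703000 × 0.3% × 239/365 = £15131.6466
Total = £41532.8877

£41532.89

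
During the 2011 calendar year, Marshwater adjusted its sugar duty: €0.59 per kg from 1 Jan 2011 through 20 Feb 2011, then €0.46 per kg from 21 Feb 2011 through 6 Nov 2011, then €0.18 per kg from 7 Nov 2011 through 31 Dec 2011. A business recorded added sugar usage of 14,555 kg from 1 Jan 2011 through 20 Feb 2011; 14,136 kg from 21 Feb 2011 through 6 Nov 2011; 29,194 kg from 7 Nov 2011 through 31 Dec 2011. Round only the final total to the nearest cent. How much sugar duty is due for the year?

€20344.93

1 Jan – 20 Feb 2011: 14,555 kg at €0.59/kg → €8587.45
21 Feb – 6 Nov 2011: 14,136 kg at €0.46/kg → €6502.56
7 Nov – 31 Dec 2011: 29,194 kg at €0.18/kg → €5254.92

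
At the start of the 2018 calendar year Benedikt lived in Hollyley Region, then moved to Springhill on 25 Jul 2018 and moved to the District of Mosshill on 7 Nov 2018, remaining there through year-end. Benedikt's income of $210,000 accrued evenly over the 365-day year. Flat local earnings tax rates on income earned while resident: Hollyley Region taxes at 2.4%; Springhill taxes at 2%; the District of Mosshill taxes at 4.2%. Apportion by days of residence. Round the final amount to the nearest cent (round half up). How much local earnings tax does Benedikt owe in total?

$5,367.95

Hollyley Region, 1 Jan – 24 Jul 2018: 205 days → $210,000 × 2.4% × 205/365 = $2,830.6849
Springhill, 25 Jul – 6 Nov 2018: 105 days → $210,000 × 2% × 105/365 = $1,208.2192
The District of Mosshill, 7 Nov – 31 Dec 2018: 55 days → $210,000 × 4.2% × 55/365 = $1,329.0411
Total = $5,367.9452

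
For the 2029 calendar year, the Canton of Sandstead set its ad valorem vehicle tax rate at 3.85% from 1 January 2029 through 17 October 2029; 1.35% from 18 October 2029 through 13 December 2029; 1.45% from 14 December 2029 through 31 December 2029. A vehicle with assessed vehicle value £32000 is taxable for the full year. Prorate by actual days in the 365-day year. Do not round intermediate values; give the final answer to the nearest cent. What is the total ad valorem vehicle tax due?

£1069.19

1 January – 17 October 2029: 290 days at 3.85% → £32000 × 3.85% × 290/365 = £978.8493
18 October – 13 December 2029: 57 days at 1.35% → £32000 × 1.35% × 57/365 = £67.4630
14 December – 31 December 2029: 18 days at 1.45% → £32000 × 1.45% × 18/365 = £22.8822
Total = £1069.1945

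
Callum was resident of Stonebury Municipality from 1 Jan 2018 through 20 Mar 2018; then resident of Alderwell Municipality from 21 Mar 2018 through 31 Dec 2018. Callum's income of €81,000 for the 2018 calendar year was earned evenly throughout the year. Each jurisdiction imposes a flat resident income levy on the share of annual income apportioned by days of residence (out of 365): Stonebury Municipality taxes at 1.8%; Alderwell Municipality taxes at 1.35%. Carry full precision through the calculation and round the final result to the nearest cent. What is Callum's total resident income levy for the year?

Stonebury Municipality, 1 Jan – 20 Mar 2018: 79 days → €81,000 × 1.8% × 79/365 = €315.5671
Alderwell Municipality, 21 Mar – 31 Dec 2018: 286 days → €81,000 × 1.35% × 286/365 = €856.8247
Total = €1,172.3918

€1,172.39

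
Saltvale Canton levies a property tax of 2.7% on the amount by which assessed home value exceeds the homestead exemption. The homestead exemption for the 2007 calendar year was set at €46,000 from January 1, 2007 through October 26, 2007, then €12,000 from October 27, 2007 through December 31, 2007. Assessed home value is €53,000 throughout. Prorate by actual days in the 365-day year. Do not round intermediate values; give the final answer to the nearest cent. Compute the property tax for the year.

€354.99

January 1 – October 26, 2007: 299 days, exemption €46,000 → (€53,000 − €46,000) × 2.7% × 299/365 = €154.8247
October 27 – December 31, 2007: 66 days, exemption €12,000 → (€53,000 − €12,000) × 2.7% × 66/365 = €200.1699
Total = €354.9945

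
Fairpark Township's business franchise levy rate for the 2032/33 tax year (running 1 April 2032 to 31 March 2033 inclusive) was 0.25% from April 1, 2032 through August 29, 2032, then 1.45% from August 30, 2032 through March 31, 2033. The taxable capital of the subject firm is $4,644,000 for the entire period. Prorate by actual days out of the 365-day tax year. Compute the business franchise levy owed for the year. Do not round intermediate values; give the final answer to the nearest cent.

$44,283.40

April 1 – August 29, 2032: 151 days at 0.25% → $4,644,000 × 0.25% × 151/365 = $4,803.0411
August 30, 2032 – March 31, 2033: 214 days at 1.45% → $4,644,000 × 1.45% × 214/365 = $39,480.3616
Total = $44,283.4027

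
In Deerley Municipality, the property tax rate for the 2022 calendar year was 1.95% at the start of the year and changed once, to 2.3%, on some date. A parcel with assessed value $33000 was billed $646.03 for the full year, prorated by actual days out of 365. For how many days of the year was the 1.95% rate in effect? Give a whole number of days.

Let d = days at the first rate; then 365 − d days at the second rate.
$33000 × [1.95%·d + 2.3%·(365−d)] / 365 = $646.03
Solving gives d = 357, so the new rate took effect on 24 Dec 2022.

357 days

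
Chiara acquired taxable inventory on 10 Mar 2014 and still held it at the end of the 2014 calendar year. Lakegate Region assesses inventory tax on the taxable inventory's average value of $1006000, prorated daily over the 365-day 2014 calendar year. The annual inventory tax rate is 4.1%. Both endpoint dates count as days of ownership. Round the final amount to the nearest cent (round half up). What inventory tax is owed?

$33561.81

Days held (10 Mar – 31 Dec 2014): 297 out of 365
Tax = $1006000 × 4.1% × 297/365 = $33561.8137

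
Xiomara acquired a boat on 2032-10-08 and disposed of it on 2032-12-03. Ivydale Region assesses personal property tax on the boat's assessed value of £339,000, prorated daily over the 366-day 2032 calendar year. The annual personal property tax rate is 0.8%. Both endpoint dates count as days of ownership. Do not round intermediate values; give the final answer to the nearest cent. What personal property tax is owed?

Days held (2032-10-08 to 2032-12-03): 57 out of 366
Tax = £339,000 × 0.8% × 57/366 = £422.3607

£422.36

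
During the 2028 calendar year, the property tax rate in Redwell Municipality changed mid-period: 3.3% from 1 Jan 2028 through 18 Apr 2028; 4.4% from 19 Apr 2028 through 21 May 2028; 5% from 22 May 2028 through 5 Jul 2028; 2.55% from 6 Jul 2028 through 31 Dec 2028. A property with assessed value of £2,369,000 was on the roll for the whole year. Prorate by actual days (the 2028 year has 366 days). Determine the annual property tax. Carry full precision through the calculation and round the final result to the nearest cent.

£76,788.61

1 Jan – 18 Apr 2028: 109 days at 3.3% → £2,369,000 × 3.3% × 109/366 = £23,282.2213
19 Apr – 21 May 2028: 33 days at 4.4% → £2,369,000 × 4.4% × 33/366 = £9,398.3279
22 May – 5 Jul 2028: 45 days at 5% → £2,369,000 × 5% × 45/366 = £14,563.5246
6 Jul – 31 Dec 2028: 179 days at 2.55% → £2,369,000 × 2.55% × 179/366 = £29,544.5369
Total = £76,788.6107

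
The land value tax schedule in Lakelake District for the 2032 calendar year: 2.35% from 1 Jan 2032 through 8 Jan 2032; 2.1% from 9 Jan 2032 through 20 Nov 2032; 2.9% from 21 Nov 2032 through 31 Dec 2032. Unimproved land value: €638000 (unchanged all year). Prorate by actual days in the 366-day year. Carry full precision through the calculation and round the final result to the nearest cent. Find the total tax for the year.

€14004.62

1 Jan – 8 Jan 2032: 8 days at 2.35% → €638000 × 2.35% × 8/366 = €327.7158
9 Jan – 20 Nov 2032: 317 days at 2.1% → €638000 × 2.1% × 317/366 = €11604.2787
21 Nov – 31 Dec 2032: 41 days at 2.9% → €638000 × 2.9% × 41/366 = €2072.6284
Total = €14004.6230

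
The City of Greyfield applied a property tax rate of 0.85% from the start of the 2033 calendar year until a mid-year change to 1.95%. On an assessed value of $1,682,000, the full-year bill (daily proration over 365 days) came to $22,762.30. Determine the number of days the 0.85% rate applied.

Let d = days at the first rate; then 365 − d days at the second rate.
$1,682,000 × [0.85%·d + 1.95%·(365−d)] / 365 = $22,762.30
Solving gives d = 198, so the new rate took effect on 18 July 2033.

198 days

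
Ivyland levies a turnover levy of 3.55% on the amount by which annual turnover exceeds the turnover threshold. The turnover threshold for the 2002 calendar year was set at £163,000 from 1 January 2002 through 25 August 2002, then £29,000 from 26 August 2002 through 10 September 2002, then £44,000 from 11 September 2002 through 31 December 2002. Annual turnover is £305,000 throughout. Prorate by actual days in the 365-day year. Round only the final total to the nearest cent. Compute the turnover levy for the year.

£6,545.81

1 January – 25 August 2002: 237 days, exemption £163,000 → (£305,000 − £163,000) × 3.55% × 237/365 = £3,273.1973
26 August – 10 September 2002: 16 days, exemption £29,000 → (£305,000 − £29,000) × 3.55% × 16/365 = £429.5014
11 September – 31 December 2002: 112 days, exemption £44,000 → (£305,000 − £44,000) × 3.55% × 112/365 = £2,843.1123
Total = £6,545.8110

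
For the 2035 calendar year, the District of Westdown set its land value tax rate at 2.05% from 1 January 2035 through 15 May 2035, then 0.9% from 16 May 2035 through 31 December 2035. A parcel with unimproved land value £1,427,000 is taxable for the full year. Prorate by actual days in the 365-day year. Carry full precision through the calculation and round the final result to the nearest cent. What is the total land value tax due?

£18,912.64

1 January – 15 May 2035: 135 days at 2.05% → £1,427,000 × 2.05% × 135/365 = £10,819.7877
16 May – 31 December 2035: 230 days at 0.9% → £1,427,000 × 0.9% × 230/365 = £8,092.8493
Total = £18,912.6370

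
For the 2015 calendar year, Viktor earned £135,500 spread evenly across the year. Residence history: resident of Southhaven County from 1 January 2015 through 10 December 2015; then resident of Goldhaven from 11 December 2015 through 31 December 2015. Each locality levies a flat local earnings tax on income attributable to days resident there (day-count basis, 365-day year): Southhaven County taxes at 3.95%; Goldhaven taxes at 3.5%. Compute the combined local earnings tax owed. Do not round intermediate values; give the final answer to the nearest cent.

£5,317.17

Southhaven County, 1 January – 10 December 2015: 344 days → £135,500 × 3.95% × 344/365 = £5,044.3123
Goldhaven, 11 December – 31 December 2015: 21 days → £135,500 × 3.5% × 21/365 = £272.8562
Total = £5,317.1685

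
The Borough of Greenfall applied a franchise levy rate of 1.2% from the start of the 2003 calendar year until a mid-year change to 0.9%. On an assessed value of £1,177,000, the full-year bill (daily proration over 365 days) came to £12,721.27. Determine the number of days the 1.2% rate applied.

Let d = days at the first rate; then 365 − d days at the second rate.
£1,177,000 × [1.2%·d + 0.9%·(365−d)] / 365 = £12,721.27
Solving gives d = 220, so the new rate took effect on August 9, 2003.

220 days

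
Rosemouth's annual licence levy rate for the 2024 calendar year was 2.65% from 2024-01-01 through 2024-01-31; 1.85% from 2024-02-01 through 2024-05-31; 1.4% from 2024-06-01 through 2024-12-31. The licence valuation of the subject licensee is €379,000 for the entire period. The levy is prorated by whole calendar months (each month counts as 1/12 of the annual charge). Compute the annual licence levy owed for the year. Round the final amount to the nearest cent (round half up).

2024-01-01 to 2024-01-31: 1 month at 2.65% → €379,000 × 2.65% × 1/12 = €836.9583
2024-02-01 to 2024-05-31: 4 months at 1.85% → €379,000 × 1.85% × 4/12 = €2,337.1667
2024-06-01 to 2024-12-31: 7 months at 1.4% → €379,000 × 1.4% × 7/12 = €3,095.1667
Total = €6,269.2917

€6,269.29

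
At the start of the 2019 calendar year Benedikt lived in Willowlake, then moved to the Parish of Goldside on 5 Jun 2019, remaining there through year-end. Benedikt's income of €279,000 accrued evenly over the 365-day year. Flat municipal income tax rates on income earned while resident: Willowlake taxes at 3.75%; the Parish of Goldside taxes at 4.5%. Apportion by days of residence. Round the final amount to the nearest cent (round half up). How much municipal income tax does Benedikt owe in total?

€11,666.40

Willowlake, 1 Jan – 4 Jun 2019: 155 days → €279,000 × 3.75% × 155/365 = €4,442.9795
The Parish of Goldside, 5 Jun – 31 Dec 2019: 210 days → €279,000 × 4.5% × 210/365 = €7,223.4247
Total = €11,666.4041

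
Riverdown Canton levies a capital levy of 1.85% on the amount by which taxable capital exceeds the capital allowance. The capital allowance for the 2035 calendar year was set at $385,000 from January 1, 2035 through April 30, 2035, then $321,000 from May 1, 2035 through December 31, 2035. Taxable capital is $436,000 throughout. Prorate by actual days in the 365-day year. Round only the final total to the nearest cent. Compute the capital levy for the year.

$1,738.24

January 1 – April 30, 2035: 120 days, exemption $385,000 → ($436,000 − $385,000) × 1.85% × 120/365 = $310.1918
May 1 – December 31, 2035: 245 days, exemption $321,000 → ($436,000 − $321,000) × 1.85% × 245/365 = $1,428.0479
Total = $1,738.2397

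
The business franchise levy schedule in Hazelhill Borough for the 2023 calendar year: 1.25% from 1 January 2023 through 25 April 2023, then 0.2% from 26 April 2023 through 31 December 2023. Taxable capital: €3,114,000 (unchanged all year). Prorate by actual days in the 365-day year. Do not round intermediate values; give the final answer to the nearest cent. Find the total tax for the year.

€16,529.79

1 January – 25 April 2023: 115 days at 1.25% → €3,114,000 × 1.25% × 115/365 = €12,264.0411
26 April – 31 December 2023: 250 days at 0.2% → €3,114,000 × 0.2% × 250/365 = €4,265.7534
Total = €16,529.7945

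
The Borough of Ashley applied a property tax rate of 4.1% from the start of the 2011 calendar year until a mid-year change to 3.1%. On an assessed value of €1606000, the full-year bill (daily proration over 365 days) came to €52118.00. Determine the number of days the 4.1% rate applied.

53 days

Let d = days at the first rate; then 365 − d days at the second rate.
€1606000 × [4.1%·d + 3.1%·(365−d)] / 365 = €52118.00
Solving gives d = 53, so the new rate took effect on 23 Feb 2011.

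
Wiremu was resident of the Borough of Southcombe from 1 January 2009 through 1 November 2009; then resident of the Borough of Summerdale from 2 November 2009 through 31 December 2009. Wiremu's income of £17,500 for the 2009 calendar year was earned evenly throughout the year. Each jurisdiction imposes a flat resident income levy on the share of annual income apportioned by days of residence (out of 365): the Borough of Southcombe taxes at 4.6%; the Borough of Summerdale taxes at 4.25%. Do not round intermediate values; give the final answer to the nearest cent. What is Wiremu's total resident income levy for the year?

£794.93

The Borough of Southcombe, 1 January – 1 November 2009: 305 days → £17,500 × 4.6% × 305/365 = £672.6712
The Borough of Summerdale, 2 November – 31 December 2009: 60 days → £17,500 × 4.25% × 60/365 = £122.2603
Total = £794.9315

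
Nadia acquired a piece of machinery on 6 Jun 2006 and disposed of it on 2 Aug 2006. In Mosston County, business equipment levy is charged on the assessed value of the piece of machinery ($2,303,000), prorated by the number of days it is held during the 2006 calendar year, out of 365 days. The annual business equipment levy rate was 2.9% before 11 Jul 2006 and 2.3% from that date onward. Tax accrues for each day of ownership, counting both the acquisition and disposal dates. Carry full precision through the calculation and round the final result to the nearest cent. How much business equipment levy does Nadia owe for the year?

$9,742.01

6 Jun – 10 Jul 2006: 35 days at 2.9% → $2,303,000 × 2.9% × 35/365 = $6,404.2329
11 Jul – 2 Aug 2006: 23 days at 2.3% → $2,303,000 × 2.3% × 23/365 = $3,337.7726
Total = $9,742.0055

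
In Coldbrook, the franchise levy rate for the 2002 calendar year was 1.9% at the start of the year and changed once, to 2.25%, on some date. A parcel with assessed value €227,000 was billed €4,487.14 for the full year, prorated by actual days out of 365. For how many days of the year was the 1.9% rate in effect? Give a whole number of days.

Let d = days at the first rate; then 365 − d days at the second rate.
€227,000 × [1.9%·d + 2.25%·(365−d)] / 365 = €4,487.14
Solving gives d = 285, so the new rate took effect on October 13, 2002.

285 days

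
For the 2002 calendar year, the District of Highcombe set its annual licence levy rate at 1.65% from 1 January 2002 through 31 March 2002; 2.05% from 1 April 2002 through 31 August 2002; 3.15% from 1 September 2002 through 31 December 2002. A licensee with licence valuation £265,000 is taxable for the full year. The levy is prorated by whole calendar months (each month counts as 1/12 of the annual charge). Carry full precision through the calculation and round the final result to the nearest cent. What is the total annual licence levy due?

1 January – 31 March 2002: 3 months at 1.65% → £265,000 × 1.65% × 3/12 = £1,093.1250
1 April – 31 August 2002: 5 months at 2.05% → £265,000 × 2.05% × 5/12 = £2,263.5417
1 September – 31 December 2002: 4 months at 3.15% → £265,000 × 3.15% × 4/12 = £2,782.5000
Total = £6,139.1667

£6,139.17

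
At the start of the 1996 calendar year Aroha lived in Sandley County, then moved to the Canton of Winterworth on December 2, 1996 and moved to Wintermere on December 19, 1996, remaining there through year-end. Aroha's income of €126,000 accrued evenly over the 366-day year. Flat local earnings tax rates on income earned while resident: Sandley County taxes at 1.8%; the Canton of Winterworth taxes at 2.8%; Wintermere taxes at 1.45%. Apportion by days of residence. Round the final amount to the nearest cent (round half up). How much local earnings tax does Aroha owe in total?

€2,310.86

Sandley County, January 1 – December 1, 1996: 336 days → €126,000 × 1.8% × 336/366 = €2,082.0984
The Canton of Winterworth, December 2 – December 18, 1996: 17 days → €126,000 × 2.8% × 17/366 = €163.8689
Wintermere, December 19 – December 31, 1996: 13 days → €126,000 × 1.45% × 13/366 = €64.8934
Total = €2,310.8607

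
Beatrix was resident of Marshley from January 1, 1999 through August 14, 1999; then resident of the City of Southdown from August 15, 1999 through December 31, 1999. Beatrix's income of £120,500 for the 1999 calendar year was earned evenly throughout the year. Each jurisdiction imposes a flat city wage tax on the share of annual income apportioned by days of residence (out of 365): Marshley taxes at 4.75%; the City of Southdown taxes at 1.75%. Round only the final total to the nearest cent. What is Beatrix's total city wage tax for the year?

£4,347.08

Marshley, January 1 – August 14, 1999: 226 days → £120,500 × 4.75% × 226/365 = £3,544.0205
The City of Southdown, August 15 – December 31, 1999: 139 days → £120,500 × 1.75% × 139/365 = £803.0582
Total = £4,347.0788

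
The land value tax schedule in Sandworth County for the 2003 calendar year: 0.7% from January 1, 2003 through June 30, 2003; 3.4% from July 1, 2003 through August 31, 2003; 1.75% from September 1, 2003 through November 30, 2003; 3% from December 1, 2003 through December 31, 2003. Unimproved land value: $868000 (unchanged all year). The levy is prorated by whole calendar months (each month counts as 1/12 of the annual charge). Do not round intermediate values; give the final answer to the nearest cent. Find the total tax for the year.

$13924.17

January 1 – June 30, 2003: 6 months at 0.7% → $868000 × 0.7% × 6/12 = $3038.0000
July 1 – August 31, 2003: 2 months at 3.4% → $868000 × 3.4% × 2/12 = $4918.6667
September 1 – November 30, 2003: 3 months at 1.75% → $868000 × 1.75% × 3/12 = $3797.5000
December 1 – December 31, 2003: 1 month at 3% → $868000 × 3% × 1/12 = $2170.0000
Total = $13924.1667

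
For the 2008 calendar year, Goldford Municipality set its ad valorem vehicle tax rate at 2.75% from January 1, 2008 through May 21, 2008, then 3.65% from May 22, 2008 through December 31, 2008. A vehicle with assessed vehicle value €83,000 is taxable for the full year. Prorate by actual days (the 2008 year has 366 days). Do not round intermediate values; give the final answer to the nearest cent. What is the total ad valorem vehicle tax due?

€2,739.68

January 1 – May 21, 2008: 142 days at 2.75% → €83,000 × 2.75% × 142/366 = €885.5601
May 22 – December 31, 2008: 224 days at 3.65% → €83,000 × 3.65% × 224/366 = €1,854.1202
Total = €2,739.6803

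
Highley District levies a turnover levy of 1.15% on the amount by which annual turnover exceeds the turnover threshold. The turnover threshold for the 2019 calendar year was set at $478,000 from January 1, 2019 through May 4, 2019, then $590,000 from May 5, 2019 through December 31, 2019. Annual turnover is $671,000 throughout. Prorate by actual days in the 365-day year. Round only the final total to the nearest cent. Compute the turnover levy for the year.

$1,369.07

January 1 – May 4, 2019: 124 days, exemption $478,000 → ($671,000 − $478,000) × 1.15% × 124/365 = $754.0219
May 5 – December 31, 2019: 241 days, exemption $590,000 → ($671,000 − $590,000) × 1.15% × 241/365 = $615.0452
Total = $1,369.0671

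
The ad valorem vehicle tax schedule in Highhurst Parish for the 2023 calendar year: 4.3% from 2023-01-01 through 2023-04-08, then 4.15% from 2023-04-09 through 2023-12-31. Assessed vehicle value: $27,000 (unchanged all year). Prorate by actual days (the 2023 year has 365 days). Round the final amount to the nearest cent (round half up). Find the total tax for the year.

2023-01-01 to 2023-04-08: 98 days at 4.3% → $27,000 × 4.3% × 98/365 = $311.7205
2023-04-09 to 2023-12-31: 267 days at 4.15% → $27,000 × 4.15% × 267/365 = $819.6534
Total = $1,131.3740

$1,131.37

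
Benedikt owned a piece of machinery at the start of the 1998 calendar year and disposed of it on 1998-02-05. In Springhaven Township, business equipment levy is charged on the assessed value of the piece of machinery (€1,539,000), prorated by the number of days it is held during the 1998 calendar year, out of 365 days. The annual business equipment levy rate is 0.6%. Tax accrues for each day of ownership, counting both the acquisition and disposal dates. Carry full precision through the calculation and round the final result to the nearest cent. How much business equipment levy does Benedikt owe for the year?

Days held (1998-01-01 to 1998-02-05): 36 out of 365
Tax = €1,539,000 × 0.6% × 36/365 = €910.7507

€910.75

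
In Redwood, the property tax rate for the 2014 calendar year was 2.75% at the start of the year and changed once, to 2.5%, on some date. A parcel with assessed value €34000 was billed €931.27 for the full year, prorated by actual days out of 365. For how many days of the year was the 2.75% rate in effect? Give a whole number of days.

Let d = days at the first rate; then 365 − d days at the second rate.
€34000 × [2.75%·d + 2.5%·(365−d)] / 365 = €931.27
Solving gives d = 349, so the new rate took effect on 16 December 2014.

349 days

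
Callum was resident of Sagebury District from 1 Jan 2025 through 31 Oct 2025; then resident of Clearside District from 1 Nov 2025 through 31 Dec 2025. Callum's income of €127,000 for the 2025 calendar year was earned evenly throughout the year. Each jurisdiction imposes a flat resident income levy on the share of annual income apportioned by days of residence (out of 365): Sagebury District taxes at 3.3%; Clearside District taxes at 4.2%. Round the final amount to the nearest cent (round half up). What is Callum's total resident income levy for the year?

€4,382.02

Sagebury District, 1 Jan – 31 Oct 2025: 304 days → €127,000 × 3.3% × 304/365 = €3,490.5863
Clearside District, 1 Nov – 31 Dec 2025: 61 days → €127,000 × 4.2% × 61/365 = €891.4356
Total = €4,382.0219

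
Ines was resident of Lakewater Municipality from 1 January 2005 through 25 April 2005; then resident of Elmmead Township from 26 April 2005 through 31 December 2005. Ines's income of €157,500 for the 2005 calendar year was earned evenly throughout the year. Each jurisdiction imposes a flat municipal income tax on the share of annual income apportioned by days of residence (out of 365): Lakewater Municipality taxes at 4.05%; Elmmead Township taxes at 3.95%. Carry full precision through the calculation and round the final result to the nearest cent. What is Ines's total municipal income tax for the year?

Lakewater Municipality, 1 January – 25 April 2005: 115 days → €157,500 × 4.05% × 115/365 = €2,009.7432
Elmmead Township, 26 April – 31 December 2005: 250 days → €157,500 × 3.95% × 250/365 = €4,261.1301
Total = €6,270.8733

€6,270.87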